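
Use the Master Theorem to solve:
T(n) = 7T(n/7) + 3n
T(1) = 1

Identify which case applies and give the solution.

a=7, b=7, f(n)=3n. log_7(7) = 1. Since c=1 = 1, Case 2 applies: T(n) = Θ(n^log_b(a) · log n) = O(n log n).

Answer: O(n log n) - Case 2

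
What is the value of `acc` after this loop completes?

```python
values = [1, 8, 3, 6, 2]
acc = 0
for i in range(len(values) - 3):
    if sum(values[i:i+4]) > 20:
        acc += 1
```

Count windows with sum > 20
`acc` takes the values: 0

Answer: 0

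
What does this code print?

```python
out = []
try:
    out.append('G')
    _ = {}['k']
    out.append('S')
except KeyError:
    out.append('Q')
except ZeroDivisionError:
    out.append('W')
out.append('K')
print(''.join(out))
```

Execution trace: 'G' (try body) → 'Q' (except KeyError) → 'K' (after the try/except). Output: GQK

Answer: GQK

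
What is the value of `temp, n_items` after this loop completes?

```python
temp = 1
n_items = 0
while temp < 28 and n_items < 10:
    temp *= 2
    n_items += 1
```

Double until >= 28 or 10 iterations
`temp, n_items` takes the values: (1, 0) → (2, 0) → (2, 1) → (4, 1) → (4, 2) → (8, 2) → (8, 3) → (16, 3) → (16, 4) → (32, 4) → (32, 5)

Answer: 32, 5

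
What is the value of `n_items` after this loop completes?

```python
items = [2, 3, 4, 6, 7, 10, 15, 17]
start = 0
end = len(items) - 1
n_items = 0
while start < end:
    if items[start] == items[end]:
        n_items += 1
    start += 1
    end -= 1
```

Count matching pairs from ends
`n_items` takes the values: 0

Answer: 0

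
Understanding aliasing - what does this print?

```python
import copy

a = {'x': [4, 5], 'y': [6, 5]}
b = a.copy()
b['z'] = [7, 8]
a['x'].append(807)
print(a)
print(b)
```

Key concept: shallow copy of dict with mutable values.
Step by step:
`a = {'x': [4, 5], 'y': [6, 5]}` → a = {'x': [4, 5], 'y': [6, 5]}
`b = a.copy()` → b = {'x': [4, 5], 'y': [6, 5]}
`b['z'] = [7, 8]` → b = {'x': [4, 5], 'y': [6, 5], 'z': [7, 8]}
`a['x'].append(807)` → a = {'x': [4, 5, 807], 'y': [6, 5]}; b = {'x': [4, 5, 807], 'y': [6, 5], 'z': [7, 8]}
`print(a)` → prints {'x': [4, 5, 807], 'y': [6, 5]}
`print(b)` → prints {'x': [4, 5, 807], 'y': [6, 5], 'z': [7, 8]}

Answer:
{'x': [4, 5, 807], 'y': [6, 5]}
{'x': [4, 5, 807], 'y': [6, 5], 'z': [7, 8]}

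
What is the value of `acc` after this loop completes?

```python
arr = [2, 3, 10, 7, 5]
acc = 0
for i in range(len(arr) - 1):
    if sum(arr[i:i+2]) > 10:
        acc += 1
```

Count windows with sum > 10
`acc` takes the values: 0 → 1 → 2 → 3

Answer: 3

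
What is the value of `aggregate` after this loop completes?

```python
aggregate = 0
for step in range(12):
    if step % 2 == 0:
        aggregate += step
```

Sum of even numbers 0 to 11
`aggregate` takes the values: 0 → 2 → 6 → 12 → 20 → 30

Answer: 30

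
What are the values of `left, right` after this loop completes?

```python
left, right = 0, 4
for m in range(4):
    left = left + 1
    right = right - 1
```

left goes 0→4, right goes 4→0
`left, right` takes the values: (0, 4) → (1, 4) → (1, 3) → (2, 3) → (2, 2) → (3, 2) → (3, 1) → (4, 1) → (4, 0)

Answer: 4, 0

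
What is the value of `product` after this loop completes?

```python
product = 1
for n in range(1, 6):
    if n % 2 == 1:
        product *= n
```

Product of odd numbers 1 to 5
`product` takes the values: 1 → 3 → 15

Answer: 15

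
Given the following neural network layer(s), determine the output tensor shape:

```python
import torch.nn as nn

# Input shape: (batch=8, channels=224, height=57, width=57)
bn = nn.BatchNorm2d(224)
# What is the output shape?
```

Input: (8, 224, 57, 57) -> Output: (8, 224, 57, 57)

Answer: (8, 224, 57, 57)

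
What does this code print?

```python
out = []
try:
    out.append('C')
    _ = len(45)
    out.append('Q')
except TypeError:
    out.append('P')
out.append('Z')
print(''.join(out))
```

Execution trace: 'C' (try body) → 'P' (except TypeError) → 'Z' (after the try/except). Output: CPZ

Answer: CPZ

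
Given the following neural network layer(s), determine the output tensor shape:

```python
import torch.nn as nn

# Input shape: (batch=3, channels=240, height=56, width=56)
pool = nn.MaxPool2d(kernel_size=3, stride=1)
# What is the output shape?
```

Input: (3, 240, 56, 56) -> Output: (3, 240, 54, 54)

Answer: (3, 240, 54, 54)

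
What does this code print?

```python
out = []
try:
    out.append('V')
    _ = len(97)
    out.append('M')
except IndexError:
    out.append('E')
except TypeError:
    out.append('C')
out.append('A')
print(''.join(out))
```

Execution trace: 'V' (try body) → 'C' (except TypeError) → 'A' (after the try/except). Output: VCA

Answer: VCA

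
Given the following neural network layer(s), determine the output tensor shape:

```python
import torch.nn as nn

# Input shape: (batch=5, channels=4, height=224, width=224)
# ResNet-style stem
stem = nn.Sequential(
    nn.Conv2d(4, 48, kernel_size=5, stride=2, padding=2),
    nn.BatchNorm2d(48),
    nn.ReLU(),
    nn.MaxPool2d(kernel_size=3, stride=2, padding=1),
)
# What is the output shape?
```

Input: (5, 4, 224, 224) -> after Conv2d 5x5 stride=2: (5, 48, 112, 112) -> Output: (5, 48, 56, 56)

Answer: (5, 48, 56, 56)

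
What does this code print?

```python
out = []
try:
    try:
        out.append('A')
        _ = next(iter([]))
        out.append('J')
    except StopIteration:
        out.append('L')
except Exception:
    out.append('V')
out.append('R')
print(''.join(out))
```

Execution trace: 'A' (inner try body) → 'L' (inner except StopIteration) → 'R' (after the try/except). Output: ALR

Answer: ALR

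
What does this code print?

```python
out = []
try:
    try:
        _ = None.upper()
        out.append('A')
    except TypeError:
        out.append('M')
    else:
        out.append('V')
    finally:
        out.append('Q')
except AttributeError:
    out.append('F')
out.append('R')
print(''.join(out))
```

Execution trace: 'Q' (finally) → 'F' (outer except AttributeError) → 'R' (after the try/except). Output: QFR

Answer: QFR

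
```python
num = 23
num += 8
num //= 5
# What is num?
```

Trace:
`num = 23` → num = 23
`num += 8` → num = 31
`num //= 5` → num = 6
So num = 6

Answer: 6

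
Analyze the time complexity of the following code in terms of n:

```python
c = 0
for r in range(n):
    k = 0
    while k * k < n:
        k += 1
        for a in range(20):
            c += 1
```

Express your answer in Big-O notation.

Each loop level contributes: n × √n × 1. Multiplying the contributions gives O(n√n).

Answer: O(n√n)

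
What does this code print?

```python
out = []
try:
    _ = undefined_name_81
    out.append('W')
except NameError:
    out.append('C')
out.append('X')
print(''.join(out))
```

Execution trace: 'C' (except NameError) → 'X' (after the try/except). Output: CX

Answer: CX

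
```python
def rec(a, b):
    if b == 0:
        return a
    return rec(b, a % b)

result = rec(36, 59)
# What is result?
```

rec(36, 59) -> rec(59, 36) -> rec(36, 23) -> rec(23, 13) -> rec(13, 10) -> rec(10, 3) -> rec(3, 1) -> rec(1, 0) -> 1

Answer: 1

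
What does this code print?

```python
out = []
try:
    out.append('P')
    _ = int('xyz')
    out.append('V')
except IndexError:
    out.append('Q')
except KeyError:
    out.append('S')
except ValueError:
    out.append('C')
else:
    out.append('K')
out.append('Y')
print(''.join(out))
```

Execution trace: 'P' (try body) → 'C' (except ValueError) → 'Y' (after the try/except). Output: PCY

Answer: PCY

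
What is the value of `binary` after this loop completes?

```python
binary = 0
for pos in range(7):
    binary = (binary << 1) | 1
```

Build 7 consecutive 1-bits: 0b1111111
`binary` takes the values: 0 → 1 → 3 → 7 → 15 → 31 → 63 → 127

Answer: 127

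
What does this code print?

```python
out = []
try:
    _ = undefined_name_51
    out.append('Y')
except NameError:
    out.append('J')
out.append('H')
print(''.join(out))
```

Execution trace: 'J' (except NameError) → 'H' (after the try/except). Output: JH

Answer: JH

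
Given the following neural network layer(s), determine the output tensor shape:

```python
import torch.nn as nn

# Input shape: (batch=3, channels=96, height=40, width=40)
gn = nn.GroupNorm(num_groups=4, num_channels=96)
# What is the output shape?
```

Input: (3, 96, 40, 40) -> Output: (3, 96, 40, 40)

Answer: (3, 96, 40, 40)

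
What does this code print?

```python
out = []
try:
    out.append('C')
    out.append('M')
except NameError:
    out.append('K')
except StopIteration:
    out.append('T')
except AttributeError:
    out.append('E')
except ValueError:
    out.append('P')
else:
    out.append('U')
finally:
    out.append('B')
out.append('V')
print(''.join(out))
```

Execution trace: 'C' (try body) → 'M' (try body, no exception) → 'U' (else) → 'B' (finally) → 'V' (after the try/except). Output: CMUBV

Answer: CMUBV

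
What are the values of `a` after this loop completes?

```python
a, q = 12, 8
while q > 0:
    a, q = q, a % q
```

GCD of 12 and 8
`a` takes the values: 12 → 8 → 4

Answer: 4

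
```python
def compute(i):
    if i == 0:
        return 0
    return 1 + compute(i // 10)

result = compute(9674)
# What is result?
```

Count of digits of 9674: 4

Answer: 4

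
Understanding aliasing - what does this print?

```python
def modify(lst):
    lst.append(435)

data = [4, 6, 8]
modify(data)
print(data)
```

Key concept: function modifies passed list.
Step by step:
`data = [4, 6, 8]` → data = [4, 6, 8]
`modify(data)` → data = [4, 6, 8, 435]
`print(data)` → prints [4, 6, 8, 435]

Answer: [4, 6, 8, 435]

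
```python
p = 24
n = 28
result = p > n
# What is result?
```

Trace:
`p = 24` → p = 24
`n = 28` → n = 28
`result = p > n` → result = False
So result = False

Answer: False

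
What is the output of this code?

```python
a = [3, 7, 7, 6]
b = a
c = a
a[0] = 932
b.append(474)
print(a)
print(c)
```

Key concept: multiple aliases.
Step by step:
`a = [3, 7, 7, 6]` → a = [3, 7, 7, 6]
`b = a` → b = [3, 7, 7, 6] (same object as a)
`c = a` → c = [3, 7, 7, 6] (same object as a, b)
`a[0] = 932` → a = [932, 7, 7, 6] (same object as b, c); b = [932, 7, 7, 6] (same object as a, c); c = [932, 7, 7, 6] (same object as a, b)
`b.append(474)` → a = [932, 7, 7, 6, 474] (same object as b, c); b = [932, 7, 7, 6, 474] (same object as a, c); c = [932, 7, 7, 6, 474] (same object as a, b)
`print(a)` → prints [932, 7, 7, 6, 474]
`print(c)` → prints [932, 7, 7, 6, 474]

Answer:
[932, 7, 7, 6, 474]
[932, 7, 7, 6, 474]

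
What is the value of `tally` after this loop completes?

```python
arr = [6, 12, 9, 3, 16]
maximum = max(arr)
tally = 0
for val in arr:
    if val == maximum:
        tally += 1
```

Count of max value 16 in [6, 12, 9, 3, 16]
`tally` takes the values: 0 → 1

Answer: 1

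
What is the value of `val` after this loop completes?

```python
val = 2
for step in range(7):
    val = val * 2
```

Multiply by 2, 7 times: 2 * 2^7 = 256
`val` takes the values: 2 → 4 → 8 → 16 → 32 → 64 → 128 → 256

Answer: 256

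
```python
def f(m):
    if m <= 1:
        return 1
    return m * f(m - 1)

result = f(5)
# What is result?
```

f(5) = 5 * 4 * 3 * 2 * 1 = 120

Answer: 120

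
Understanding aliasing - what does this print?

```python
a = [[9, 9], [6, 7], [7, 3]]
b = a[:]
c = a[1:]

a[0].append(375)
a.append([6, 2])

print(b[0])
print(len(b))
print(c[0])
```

Key concept: slice with nested mutation.
Step by step:
`a = [[9, 9], [6, 7], [7, 3]]` → a = [[9, 9], [6, 7], [7, 3]]
`b = a[:]` → b = [[9, 9], [6, 7], [7, 3]]
`c = a[1:]` → c = [[6, 7], [7, 3]]
`a[0].append(375)` → a = [[9, 9, 375], [6, 7], [7, 3]]; b = [[9, 9, 375], [6, 7], [7, 3]]
`a.append([6, 2])` → a = [[9, 9, 375], [6, 7], [7, 3], [6, 2]]
`print(b[0])` → prints [9, 9, 375]
`print(len(b))` → prints 3
`print(c[0])` → prints [6, 7]

Answer:
[9, 9, 375]
3
[6, 7]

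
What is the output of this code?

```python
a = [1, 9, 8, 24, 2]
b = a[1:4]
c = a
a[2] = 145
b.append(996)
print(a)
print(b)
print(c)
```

Key concept: slice vs alias.
Step by step:
`a = [1, 9, 8, 24, 2]` → a = [1, 9, 8, 24, 2]
`b = a[1:4]` → b = [9, 8, 24]
`c = a` → c = [1, 9, 8, 24, 2] (same object as a)
`a[2] = 145` → a = [1, 9, 145, 24, 2] (same object as c); c = [1, 9, 145, 24, 2] (same object as a)
`b.append(996)` → b = [9, 8, 24, 996]
`print(a)` → prints [1, 9, 145, 24, 2]
`print(b)` → prints [9, 8, 24, 996]
`print(c)` → prints [1, 9, 145, 24, 2]

Answer:
[1, 9, 145, 24, 2]
[9, 8, 24, 996]
[1, 9, 145, 24, 2]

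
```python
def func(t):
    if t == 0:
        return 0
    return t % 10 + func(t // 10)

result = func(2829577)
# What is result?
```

Sum of digits of 2829577: 7 + 7 + 5 + 9 + 2 + 8 + 2 = 40

Answer: 40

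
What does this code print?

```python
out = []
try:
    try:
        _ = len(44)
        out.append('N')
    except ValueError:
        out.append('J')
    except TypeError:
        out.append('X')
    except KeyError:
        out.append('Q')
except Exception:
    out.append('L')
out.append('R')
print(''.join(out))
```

Execution trace: 'X' (inner except TypeError) → 'R' (after the try/except). Output: XR

Answer: XR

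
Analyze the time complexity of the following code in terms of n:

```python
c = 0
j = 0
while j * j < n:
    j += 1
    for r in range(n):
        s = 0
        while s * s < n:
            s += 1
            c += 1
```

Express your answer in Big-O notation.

Each loop level contributes: √n × n × √n. Multiplying the contributions gives O(n^2).

Answer: O(n^2)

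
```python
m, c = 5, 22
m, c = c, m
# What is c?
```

Trace:
`m, c = 5, 22` → m = 5; c = 22
`m, c = c, m` → m = 22; c = 5
So c = 5

Answer: 5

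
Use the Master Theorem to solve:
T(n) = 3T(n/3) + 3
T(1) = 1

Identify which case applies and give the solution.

a=3, b=3, f(n)=3. log_3(3) = 1. Since c=0 < 1, Case 1 applies: T(n) = Θ(n^log_b(a)) = O(n).

Answer: O(n) - Case 1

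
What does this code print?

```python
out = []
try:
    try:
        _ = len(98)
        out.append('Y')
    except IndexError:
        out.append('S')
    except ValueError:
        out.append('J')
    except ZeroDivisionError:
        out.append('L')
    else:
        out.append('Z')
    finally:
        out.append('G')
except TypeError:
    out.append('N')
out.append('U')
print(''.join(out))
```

Execution trace: 'G' (finally) → 'N' (outer except TypeError) → 'U' (after the try/except). Output: GNU

Answer: GNU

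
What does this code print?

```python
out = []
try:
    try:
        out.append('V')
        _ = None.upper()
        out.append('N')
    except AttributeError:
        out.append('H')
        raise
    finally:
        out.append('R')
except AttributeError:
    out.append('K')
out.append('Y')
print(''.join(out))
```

Execution trace: 'V' (inner try body) → 'H' (inner except AttributeError) → 'R' (inner finally) → 'K' (outer except AttributeError) → 'Y' (after the try/except). Output: VHRKY

Answer: VHRKY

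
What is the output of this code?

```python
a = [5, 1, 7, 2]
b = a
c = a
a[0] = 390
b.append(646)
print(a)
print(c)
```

Key concept: multiple aliases.
Step by step:
`a = [5, 1, 7, 2]` → a = [5, 1, 7, 2]
`b = a` → b = [5, 1, 7, 2] (same object as a)
`c = a` → c = [5, 1, 7, 2] (same object as a, b)
`a[0] = 390` → a = [390, 1, 7, 2] (same object as b, c); b = [390, 1, 7, 2] (same object as a, c); c = [390, 1, 7, 2] (same object as a, b)
`b.append(646)` → a = [390, 1, 7, 2, 646] (same object as b, c); b = [390, 1, 7, 2, 646] (same object as a, c); c = [390, 1, 7, 2, 646] (same object as a, b)
`print(a)` → prints [390, 1, 7, 2, 646]
`print(c)` → prints [390, 1, 7, 2, 646]

Answer:
[390, 1, 7, 2, 646]
[390, 1, 7, 2, 646]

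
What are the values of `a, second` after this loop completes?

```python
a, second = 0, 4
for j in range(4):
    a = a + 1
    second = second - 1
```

a goes 0→4, second goes 4→0
`a, second` takes the values: (0, 4) → (1, 4) → (1, 3) → (2, 3) → (2, 2) → (3, 2) → (3, 1) → (4, 1) → (4, 0)

Answer: 4, 0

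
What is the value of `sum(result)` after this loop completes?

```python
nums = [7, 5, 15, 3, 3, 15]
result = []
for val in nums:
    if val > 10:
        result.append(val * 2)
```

Sum of doubled values > 10
`result` takes the values: [] → [30] → [30, 30]
So `sum(result)` = 60

Answer: 60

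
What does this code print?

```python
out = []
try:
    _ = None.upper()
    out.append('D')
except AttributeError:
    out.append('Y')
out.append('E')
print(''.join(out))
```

Execution trace: 'Y' (except AttributeError) → 'E' (after the try/except). Output: YE

Answer: YE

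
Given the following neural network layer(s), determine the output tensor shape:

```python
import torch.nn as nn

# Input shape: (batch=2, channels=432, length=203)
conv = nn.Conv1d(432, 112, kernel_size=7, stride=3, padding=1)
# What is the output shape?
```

Input: (2, 432, 203) -> Output: (2, 112, 67)

Answer: (2, 112, 67)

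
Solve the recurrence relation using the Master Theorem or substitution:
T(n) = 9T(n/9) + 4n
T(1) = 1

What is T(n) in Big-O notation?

By Master Theorem: a=9, b=9, f(n)=4n. Since log_9(9) = 1 and f(n) = Θ(n^1), Case 2 applies. T(n) = O(n log n).

Answer: O(n log n)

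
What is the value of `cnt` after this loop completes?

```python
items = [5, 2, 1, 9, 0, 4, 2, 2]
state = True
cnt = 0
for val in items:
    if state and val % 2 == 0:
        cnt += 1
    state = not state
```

Count even values at even positions
`cnt` takes the values: 0 → 1 → 2

Answer: 2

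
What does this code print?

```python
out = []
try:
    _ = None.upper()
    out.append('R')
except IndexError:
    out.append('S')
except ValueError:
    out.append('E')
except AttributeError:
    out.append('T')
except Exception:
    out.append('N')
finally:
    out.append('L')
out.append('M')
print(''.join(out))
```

Execution trace: 'T' (except AttributeError) → 'L' (finally) → 'M' (after the try/except). Output: TLM

Answer: TLM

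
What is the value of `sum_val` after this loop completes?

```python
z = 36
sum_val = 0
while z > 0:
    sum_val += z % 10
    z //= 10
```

Sum digits of 36
`sum_val` takes the values: 0 → 6 → 9

Answer: 9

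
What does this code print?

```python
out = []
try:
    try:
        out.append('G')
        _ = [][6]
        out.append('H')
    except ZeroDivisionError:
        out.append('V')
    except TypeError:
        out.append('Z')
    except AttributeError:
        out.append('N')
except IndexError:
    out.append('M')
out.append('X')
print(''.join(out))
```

Execution trace: 'G' (try body) → 'M' (outer except IndexError) → 'X' (after the try/except). Output: GMX

Answer: GMX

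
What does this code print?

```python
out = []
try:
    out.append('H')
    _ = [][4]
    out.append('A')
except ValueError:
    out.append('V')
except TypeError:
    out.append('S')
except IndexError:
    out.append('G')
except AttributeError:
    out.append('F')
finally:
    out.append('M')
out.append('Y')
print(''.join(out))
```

Execution trace: 'H' (try body) → 'G' (except IndexError) → 'M' (finally) → 'Y' (after the try/except). Output: HGMY

Answer: HGMY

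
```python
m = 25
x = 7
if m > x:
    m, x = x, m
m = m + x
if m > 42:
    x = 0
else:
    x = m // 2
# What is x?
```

Trace:
`m = 25` → m = 25
`x = 7` → x = 7
`if m > x: ...` → m > x is True → m = 7; x = 25
`m = m + x` → m = 32
`if m > 42: ...` → m > 42 is False, take else branch → x = 16
So x = 16

Answer: 16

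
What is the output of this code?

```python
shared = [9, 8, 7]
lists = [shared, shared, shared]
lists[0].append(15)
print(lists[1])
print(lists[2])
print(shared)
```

Key concept: list of same reference.
Step by step:
`shared = [9, 8, 7]` → shared = [9, 8, 7]
`lists = [shared, shared, shared]` → lists = [[9, 8, 7], [9, 8, 7], [9, 8, 7]]
`lists[0].append(15)` → shared = [9, 8, 7, 15]; lists = [[9, 8, 7, 15], [9, 8, 7, 15], [9, 8, 7, 15]]
`print(lists[1])` → prints [9, 8, 7, 15]
`print(lists[2])` → prints [9, 8, 7, 15]
`print(shared)` → prints [9, 8, 7, 15]

Answer:
[9, 8, 7, 15]
[9, 8, 7, 15]
[9, 8, 7, 15]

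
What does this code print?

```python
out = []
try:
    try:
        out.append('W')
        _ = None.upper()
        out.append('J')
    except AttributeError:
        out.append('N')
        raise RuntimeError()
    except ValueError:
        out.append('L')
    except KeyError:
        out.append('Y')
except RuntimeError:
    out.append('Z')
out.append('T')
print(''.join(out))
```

Execution trace: 'W' (inner try body) → 'N' (inner except AttributeError) → 'Z' (outer except RuntimeError) → 'T' (after the try/except). Output: WNZT

Answer: WNZT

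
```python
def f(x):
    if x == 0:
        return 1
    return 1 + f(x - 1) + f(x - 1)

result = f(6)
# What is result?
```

f(x) = 1 + 2·f(x-1), f(0)=1. Closed form: (1+1)·2^6 - 1 = 127.

Answer: 127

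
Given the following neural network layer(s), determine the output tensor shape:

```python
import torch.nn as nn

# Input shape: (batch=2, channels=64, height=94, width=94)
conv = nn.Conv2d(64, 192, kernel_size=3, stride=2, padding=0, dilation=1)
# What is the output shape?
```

Input: (2, 64, 94, 94) -> Output: (2, 192, 46, 46)

Answer: (2, 192, 46, 46)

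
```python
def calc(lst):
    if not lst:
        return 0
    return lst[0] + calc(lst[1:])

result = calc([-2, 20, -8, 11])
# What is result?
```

(-2) + 20 + (-8) + 11 + 0 = 21

Answer: 21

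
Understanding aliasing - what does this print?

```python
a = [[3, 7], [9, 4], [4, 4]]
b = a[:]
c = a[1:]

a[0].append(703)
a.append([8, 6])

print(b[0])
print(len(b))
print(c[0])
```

Key concept: slice with nested mutation.
Step by step:
`a = [[3, 7], [9, 4], [4, 4]]` → a = [[3, 7], [9, 4], [4, 4]]
`b = a[:]` → b = [[3, 7], [9, 4], [4, 4]]
`c = a[1:]` → c = [[9, 4], [4, 4]]
`a[0].append(703)` → a = [[3, 7, 703], [9, 4], [4, 4]]; b = [[3, 7, 703], [9, 4], [4, 4]]
`a.append([8, 6])` → a = [[3, 7, 703], [9, 4], [4, 4], [8, 6]]
`print(b[0])` → prints [3, 7, 703]
`print(len(b))` → prints 3
`print(c[0])` → prints [9, 4]

Answer:
[3, 7, 703]
3
[9, 4]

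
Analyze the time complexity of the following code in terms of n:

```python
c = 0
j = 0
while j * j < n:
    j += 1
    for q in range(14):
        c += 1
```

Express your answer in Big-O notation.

Each loop level contributes: √n × 1. Multiplying the contributions gives O(√n).

Answer: O(√n)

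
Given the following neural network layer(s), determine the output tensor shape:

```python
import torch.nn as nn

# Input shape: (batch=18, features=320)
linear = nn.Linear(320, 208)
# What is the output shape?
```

Input: (18, 320) -> Output: (18, 208)

Answer: (18, 208)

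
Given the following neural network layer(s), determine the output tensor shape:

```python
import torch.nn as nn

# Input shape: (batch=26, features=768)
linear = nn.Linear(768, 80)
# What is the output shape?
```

Input: (26, 768) -> Output: (26, 80)

Answer: (26, 80)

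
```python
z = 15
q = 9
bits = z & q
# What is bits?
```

Trace:
`z = 15` → z = 15
`q = 9` → q = 9
`bits = z & q` → bits = 9
So bits = 9

Answer: 9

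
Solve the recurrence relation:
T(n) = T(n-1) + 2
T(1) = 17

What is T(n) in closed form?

Unrolling: T(n) = T(1) + 2·(n-1) = 17 + 2(n-1) = 2n + 15.

Answer: T(n) = 2n + 15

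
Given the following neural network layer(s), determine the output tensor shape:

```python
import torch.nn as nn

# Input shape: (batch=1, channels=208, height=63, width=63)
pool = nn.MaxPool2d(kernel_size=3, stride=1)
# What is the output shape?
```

Input: (1, 208, 63, 63) -> Output: (1, 208, 61, 61)

Answer: (1, 208, 61, 61)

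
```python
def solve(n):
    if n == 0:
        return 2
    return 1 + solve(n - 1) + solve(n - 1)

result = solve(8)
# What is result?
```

solve(n) = 1 + 2·solve(n-1), solve(0)=2. Closed form: (2+1)·2^8 - 1 = 767.

Answer: 767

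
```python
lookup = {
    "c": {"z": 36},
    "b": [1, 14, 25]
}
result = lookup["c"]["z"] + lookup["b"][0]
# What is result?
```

Trace:
`lookup = { ...` → lookup = {'c': {'z': 36}, 'b': [1, 14, 25]}
`result = lookup["c"]["z"] + lookup["b"][0]` → result = 37
So result = 37

Answer: 37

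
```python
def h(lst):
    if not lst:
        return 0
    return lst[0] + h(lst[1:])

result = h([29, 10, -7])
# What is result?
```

29 + 10 + (-7) + 0 = 32

Answer: 32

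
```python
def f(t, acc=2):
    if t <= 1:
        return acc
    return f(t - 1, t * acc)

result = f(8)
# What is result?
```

Accumulator trace (n, acc): (8, 2) -> (7, 16) -> (6, 112) -> (5, 672) -> (4, 3360) -> (3, 13440) -> (2, 40320) -> (1, 80640) -> return 80640

Answer: 80640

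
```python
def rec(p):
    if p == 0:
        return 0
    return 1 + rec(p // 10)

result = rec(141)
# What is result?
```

Count of digits of 141: 3

Answer: 3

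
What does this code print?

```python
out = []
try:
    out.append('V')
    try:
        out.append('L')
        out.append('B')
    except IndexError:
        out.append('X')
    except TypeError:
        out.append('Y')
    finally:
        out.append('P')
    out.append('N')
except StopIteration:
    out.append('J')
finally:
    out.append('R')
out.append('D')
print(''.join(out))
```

Execution trace: 'V' (try body) → 'L' (inner try body) → 'B' (inner try body, no exception) → 'P' (inner finally) → 'N' (try body, no exception) → 'R' (finally) → 'D' (after the try/except). Output: VLBPNRD

Answer: VLBPNRD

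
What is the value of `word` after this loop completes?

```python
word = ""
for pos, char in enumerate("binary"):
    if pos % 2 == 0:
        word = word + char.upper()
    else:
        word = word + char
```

Uppercase even positions in 'binary'
`word` takes the values: "" → "B" → "Bi" → "BiN" → "BiNa" → "BiNaR" → "BiNaRy"

Answer: "BiNaRy"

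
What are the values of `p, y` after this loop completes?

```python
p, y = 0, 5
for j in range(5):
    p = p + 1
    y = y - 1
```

p goes 0→5, y goes 5→0
`p, y` takes the values: (0, 5) → (1, 5) → (1, 4) → (2, 4) → (2, 3) → (3, 3) → (3, 2) → (4, 2) → (4, 1) → (5, 1) → (5, 0)

Answer: 5, 0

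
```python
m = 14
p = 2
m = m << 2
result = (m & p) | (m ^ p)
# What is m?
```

Trace:
`m = 14` → m = 14
`p = 2` → p = 2
`m = m << 2` → m = 56
`result = (m & p) | (m ^ p)` → result = 58
So m = 56

Answer: 56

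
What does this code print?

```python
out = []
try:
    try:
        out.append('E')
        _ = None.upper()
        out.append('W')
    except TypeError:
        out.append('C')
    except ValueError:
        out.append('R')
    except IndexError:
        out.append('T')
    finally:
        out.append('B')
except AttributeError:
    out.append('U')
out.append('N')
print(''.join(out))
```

Execution trace: 'E' (try body) → 'B' (finally) → 'U' (outer except AttributeError) → 'N' (after the try/except). Output: EBUN

Answer: EBUN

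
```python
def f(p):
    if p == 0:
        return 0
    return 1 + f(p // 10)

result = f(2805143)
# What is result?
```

Count of digits of 2805143: 7

Answer: 7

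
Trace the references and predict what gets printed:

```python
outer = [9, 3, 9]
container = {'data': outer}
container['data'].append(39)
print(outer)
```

Key concept: dict holds reference to list.
Step by step:
`outer = [9, 3, 9]` → outer = [9, 3, 9]
`container = {'data': outer}` → container = {'data': [9, 3, 9]}
`container['data'].append(39)` → outer = [9, 3, 9, 39]; container = {'data': [9, 3, 9, 39]}
`print(outer)` → prints [9, 3, 9, 39]

Answer: [9, 3, 9, 39]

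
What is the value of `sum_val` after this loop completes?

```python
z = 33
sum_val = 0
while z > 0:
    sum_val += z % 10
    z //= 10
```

Sum digits of 33
`sum_val` takes the values: 0 → 3 → 6

Answer: 6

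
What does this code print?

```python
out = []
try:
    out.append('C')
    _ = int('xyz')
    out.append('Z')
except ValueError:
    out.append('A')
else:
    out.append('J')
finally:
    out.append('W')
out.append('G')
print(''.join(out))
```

Execution trace: 'C' (try body) → 'A' (except ValueError) → 'W' (finally) → 'G' (after the try/except). Output: CAWG

Answer: CAWG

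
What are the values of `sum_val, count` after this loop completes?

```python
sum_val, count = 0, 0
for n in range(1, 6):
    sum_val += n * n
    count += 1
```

Sum of squares and count
`sum_val, count` takes the values: (0, 0) → (1, 0) → (1, 1) → (5, 1) → (5, 2) → (14, 2) → (14, 3) → (30, 3) → (30, 4) → (55, 4) → (55, 5)

Answer: 55, 5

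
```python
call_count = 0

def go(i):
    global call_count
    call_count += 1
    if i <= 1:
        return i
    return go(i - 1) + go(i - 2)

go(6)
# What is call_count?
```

Calls(i) = 1 + Calls(i-1) + Calls(i-2); Calls(0)=Calls(1)=1. For i=6 this gives 25.

Answer: 25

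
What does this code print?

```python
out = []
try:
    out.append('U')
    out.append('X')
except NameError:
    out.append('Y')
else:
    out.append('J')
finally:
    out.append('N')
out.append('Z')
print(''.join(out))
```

Execution trace: 'U' (try body) → 'X' (try body, no exception) → 'J' (else) → 'N' (finally) → 'Z' (after the try/except). Output: UXJNZ

Answer: UXJNZ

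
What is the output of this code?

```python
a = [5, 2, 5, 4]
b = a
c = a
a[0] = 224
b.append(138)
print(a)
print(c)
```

Key concept: multiple aliases.
Step by step:
`a = [5, 2, 5, 4]` → a = [5, 2, 5, 4]
`b = a` → b = [5, 2, 5, 4] (same object as a)
`c = a` → c = [5, 2, 5, 4] (same object as a, b)
`a[0] = 224` → a = [224, 2, 5, 4] (same object as b, c); b = [224, 2, 5, 4] (same object as a, c); c = [224, 2, 5, 4] (same object as a, b)
`b.append(138)` → a = [224, 2, 5, 4, 138] (same object as b, c); b = [224, 2, 5, 4, 138] (same object as a, c); c = [224, 2, 5, 4, 138] (same object as a, b)
`print(a)` → prints [224, 2, 5, 4, 138]
`print(c)` → prints [224, 2, 5, 4, 138]

Answer:
[224, 2, 5, 4, 138]
[224, 2, 5, 4, 138]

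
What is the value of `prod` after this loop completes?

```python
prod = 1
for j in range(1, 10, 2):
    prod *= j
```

Product of 1, 3, 5, ... up to 9
`prod` takes the values: 1 → 3 → 15 → 105 → 945

Answer: 945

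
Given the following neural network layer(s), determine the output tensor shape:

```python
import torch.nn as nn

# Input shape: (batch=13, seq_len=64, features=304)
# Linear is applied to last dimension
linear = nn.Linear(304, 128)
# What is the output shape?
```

Input: (13, 64, 304) -> Output: (13, 64, 128)

Answer: (13, 64, 128)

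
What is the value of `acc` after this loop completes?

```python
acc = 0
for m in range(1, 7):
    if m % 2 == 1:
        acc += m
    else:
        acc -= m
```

Add odd, subtract even
`acc` takes the values: 0 → 1 → -1 → 2 → -2 → 3 → -3

Answer: -3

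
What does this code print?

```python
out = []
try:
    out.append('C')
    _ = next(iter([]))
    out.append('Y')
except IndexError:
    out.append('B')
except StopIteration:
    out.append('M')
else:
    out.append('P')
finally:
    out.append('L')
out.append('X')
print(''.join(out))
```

Execution trace: 'C' (try body) → 'M' (except StopIteration) → 'L' (finally) → 'X' (after the try/except). Output: CMLX

Answer: CMLX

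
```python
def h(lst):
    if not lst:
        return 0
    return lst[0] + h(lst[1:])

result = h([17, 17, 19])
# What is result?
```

17 + 17 + 19 + 0 = 53

Answer: 53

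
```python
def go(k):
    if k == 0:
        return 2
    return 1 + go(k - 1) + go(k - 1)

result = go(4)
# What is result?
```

go(k) = 1 + 2·go(k-1), go(0)=2. Closed form: (2+1)·2^4 - 1 = 47.

Answer: 47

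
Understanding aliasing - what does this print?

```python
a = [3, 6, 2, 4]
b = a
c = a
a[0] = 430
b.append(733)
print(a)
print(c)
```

Key concept: multiple aliases.
Step by step:
`a = [3, 6, 2, 4]` → a = [3, 6, 2, 4]
`b = a` → b = [3, 6, 2, 4] (same object as a)
`c = a` → c = [3, 6, 2, 4] (same object as a, b)
`a[0] = 430` → a = [430, 6, 2, 4] (same object as b, c); b = [430, 6, 2, 4] (same object as a, c); c = [430, 6, 2, 4] (same object as a, b)
`b.append(733)` → a = [430, 6, 2, 4, 733] (same object as b, c); b = [430, 6, 2, 4, 733] (same object as a, c); c = [430, 6, 2, 4, 733] (same object as a, b)
`print(a)` → prints [430, 6, 2, 4, 733]
`print(c)` → prints [430, 6, 2, 4, 733]

Answer:
[430, 6, 2, 4, 733]
[430, 6, 2, 4, 733]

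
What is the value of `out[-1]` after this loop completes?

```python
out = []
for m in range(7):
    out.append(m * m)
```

Last element of squares 0 to 6
`out` takes the values: [] → [0] → [0, 1] → [0, 1, 4] → [0, 1, 4, 9] → [0, 1, 4, 9, 16] → [0, 1, 4, 9, 16, 25] → [0, 1, 4, 9, 16, 25, 36]
So `out[-1]` = 36

Answer: 36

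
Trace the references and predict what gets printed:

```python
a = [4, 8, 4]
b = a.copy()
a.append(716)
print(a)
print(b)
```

Key concept: list.copy() creates independent copy.
Step by step:
`a = [4, 8, 4]` → a = [4, 8, 4]
`b = a.copy()` → b = [4, 8, 4]
`a.append(716)` → a = [4, 8, 4, 716]
`print(a)` → prints [4, 8, 4, 716]
`print(b)` → prints [4, 8, 4]

Answer:
[4, 8, 4, 716]
[4, 8, 4]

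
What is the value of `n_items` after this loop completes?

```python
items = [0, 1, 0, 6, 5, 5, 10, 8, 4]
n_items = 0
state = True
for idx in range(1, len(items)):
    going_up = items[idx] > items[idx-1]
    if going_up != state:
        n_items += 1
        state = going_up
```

Count direction changes in [0, 1, 0, 6, 5, 5, 10, 8, 4]
`n_items` takes the values: 0 → 1 → 2 → 3 → 4 → 5

Answer: 5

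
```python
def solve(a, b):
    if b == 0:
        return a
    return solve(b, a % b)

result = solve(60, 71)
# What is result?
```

solve(60, 71) -> solve(71, 60) -> solve(60, 11) -> solve(11, 5) -> solve(5, 1) -> solve(1, 0) -> 1

Answer: 1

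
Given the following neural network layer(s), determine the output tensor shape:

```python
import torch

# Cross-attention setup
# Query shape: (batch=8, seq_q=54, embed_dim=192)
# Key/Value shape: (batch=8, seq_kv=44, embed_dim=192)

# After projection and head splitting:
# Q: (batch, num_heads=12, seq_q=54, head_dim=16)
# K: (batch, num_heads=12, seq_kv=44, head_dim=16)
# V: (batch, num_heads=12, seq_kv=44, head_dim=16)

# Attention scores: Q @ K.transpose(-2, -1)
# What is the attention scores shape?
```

Input: (8, 54, 192) -> Output: (8, 12, 54, 44)

Answer: (8, 12, 54, 44)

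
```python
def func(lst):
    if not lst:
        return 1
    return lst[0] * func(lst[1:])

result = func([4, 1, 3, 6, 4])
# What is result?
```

Product over [4, 1, 3, 6, 4] = 4 * 1 * 3 * 6 * 4 = 288

Answer: 288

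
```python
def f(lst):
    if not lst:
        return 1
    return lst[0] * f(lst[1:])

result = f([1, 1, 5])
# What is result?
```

Product over [1, 1, 5] = 1 * 1 * 5 = 5

Answer: 5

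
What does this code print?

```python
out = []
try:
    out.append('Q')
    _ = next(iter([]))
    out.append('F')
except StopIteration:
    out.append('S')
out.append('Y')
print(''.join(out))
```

Execution trace: 'Q' (try body) → 'S' (except StopIteration) → 'Y' (after the try/except). Output: QSY

Answer: QSY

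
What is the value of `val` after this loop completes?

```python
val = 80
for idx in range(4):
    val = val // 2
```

Halve 4 times: 80 // 2^4 = 5
`val` takes the values: 80 → 40 → 20 → 10 → 5

Answer: 5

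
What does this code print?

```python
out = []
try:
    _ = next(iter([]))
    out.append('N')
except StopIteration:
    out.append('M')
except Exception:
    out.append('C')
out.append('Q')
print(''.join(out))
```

Execution trace: 'M' (except StopIteration) → 'Q' (after the try/except). Output: MQ

Answer: MQ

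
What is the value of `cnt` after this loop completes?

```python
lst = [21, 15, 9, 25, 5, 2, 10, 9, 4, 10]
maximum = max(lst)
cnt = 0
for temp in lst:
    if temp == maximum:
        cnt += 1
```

Count of max value 25 in [21, 15, 9, 25, 5, 2, 10, 9, 4, 10]
`cnt` takes the values: 0 → 1

Answer: 1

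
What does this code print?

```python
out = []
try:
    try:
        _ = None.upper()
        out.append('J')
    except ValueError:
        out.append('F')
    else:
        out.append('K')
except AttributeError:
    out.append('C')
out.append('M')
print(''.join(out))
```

Execution trace: 'C' (outer except AttributeError) → 'M' (after the try/except). Output: CM

Answer: CM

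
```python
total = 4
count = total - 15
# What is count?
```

Trace:
`total = 4` → total = 4
`count = total - 15` → count = -11
So count = -11

Answer: -11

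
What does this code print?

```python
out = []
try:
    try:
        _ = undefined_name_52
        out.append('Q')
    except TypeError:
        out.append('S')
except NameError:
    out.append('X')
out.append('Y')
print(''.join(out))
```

Execution trace: 'X' (outer except NameError) → 'Y' (after the try/except). Output: XY

Answer: XY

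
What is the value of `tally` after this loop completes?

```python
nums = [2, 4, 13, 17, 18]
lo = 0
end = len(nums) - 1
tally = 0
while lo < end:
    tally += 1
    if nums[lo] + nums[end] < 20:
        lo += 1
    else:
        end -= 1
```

Steps to find pair summing to 20
`tally` takes the values: 0 → 1 → 2 → 3 → 4

Answer: 4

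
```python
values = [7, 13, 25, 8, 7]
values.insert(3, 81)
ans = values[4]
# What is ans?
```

Trace:
`values = [7, 13, 25, 8, 7]` → values = [7, 13, 25, 8, 7]
`values.insert(3, 81)` → values = [7, 13, 25, 81, 8, 7]
`ans = values[4]` → ans = 8
So ans = 8

Answer: 8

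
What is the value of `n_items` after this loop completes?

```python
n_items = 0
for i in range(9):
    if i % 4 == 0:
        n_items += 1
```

Count numbers divisible by 4 in range(9)
`n_items` takes the values: 0 → 1 → 2 → 3

Answer: 3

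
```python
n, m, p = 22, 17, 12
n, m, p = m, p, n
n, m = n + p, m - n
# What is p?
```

Trace:
`n, m, p = 22, 17, 12` → n = 22; m = 17; p = 12
`n, m, p = m, p, n` → n = 17; m = 12; p = 22
`n, m = n + p, m - n` → n = 39; m = -5
So p = 22

Answer: 22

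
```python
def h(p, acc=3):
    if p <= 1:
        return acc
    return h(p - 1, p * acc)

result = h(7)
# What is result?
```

Accumulator trace (n, acc): (7, 3) -> (6, 21) -> (5, 126) -> (4, 630) -> (3, 2520) -> (2, 7560) -> (1, 15120) -> return 15120

Answer: 15120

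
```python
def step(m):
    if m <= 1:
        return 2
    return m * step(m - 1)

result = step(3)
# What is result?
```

step(3) = 3 * 2 * 2 = 12

Answer: 12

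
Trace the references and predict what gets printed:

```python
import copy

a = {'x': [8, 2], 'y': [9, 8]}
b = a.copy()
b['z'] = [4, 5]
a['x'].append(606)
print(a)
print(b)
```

Key concept: shallow copy of dict with mutable values.
Step by step:
`a = {'x': [8, 2], 'y': [9, 8]}` → a = {'x': [8, 2], 'y': [9, 8]}
`b = a.copy()` → b = {'x': [8, 2], 'y': [9, 8]}
`b['z'] = [4, 5]` → b = {'x': [8, 2], 'y': [9, 8], 'z': [4, 5]}
`a['x'].append(606)` → a = {'x': [8, 2, 606], 'y': [9, 8]}; b = {'x': [8, 2, 606], 'y': [9, 8], 'z': [4, 5]}
`print(a)` → prints {'x': [8, 2, 606], 'y': [9, 8]}
`print(b)` → prints {'x': [8, 2, 606], 'y': [9, 8], 'z': [4, 5]}

Answer:
{'x': [8, 2, 606], 'y': [9, 8]}
{'x': [8, 2, 606], 'y': [9, 8], 'z': [4, 5]}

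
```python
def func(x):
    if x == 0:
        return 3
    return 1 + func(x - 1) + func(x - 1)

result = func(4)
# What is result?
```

func(x) = 1 + 2·func(x-1), func(0)=3. Closed form: (3+1)·2^4 - 1 = 63.

Answer: 63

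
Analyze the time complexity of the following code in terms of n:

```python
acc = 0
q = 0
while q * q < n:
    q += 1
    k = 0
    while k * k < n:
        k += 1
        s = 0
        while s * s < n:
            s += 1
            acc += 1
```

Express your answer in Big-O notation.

Each loop level contributes: √n × √n × √n. Multiplying the contributions gives O(n√n).

Answer: O(n√n)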